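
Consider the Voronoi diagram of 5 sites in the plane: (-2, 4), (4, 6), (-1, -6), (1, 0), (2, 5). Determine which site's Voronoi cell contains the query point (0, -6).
Nearest site = (-1, -6)

The Voronoi cell of site s contains exactly those query points closer to s than to any other site. Compute squared distances from q = (0, -6) to each site:
  (-1 − 0)² + (-6 − -6)² = 1
  (1 − 0)² + (0 − -6)² = 37
  (-2 − 0)² + (4 − -6)² = 104
  (2 − 0)² + (5 − -6)² = 125
  (4 − 0)² + (6 − -6)² = 160
Minimum is attained by (-1, -6), so q lies in its Voronoi cell.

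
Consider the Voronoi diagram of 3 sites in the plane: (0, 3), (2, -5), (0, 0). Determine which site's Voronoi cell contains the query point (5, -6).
Nearest site = (2, -5)

The Voronoi cell of site s contains exactly those query points closer to s than to any other site. Compute squared distances from q = (5, -6) to each site:
  (2 − 5)² + (-5 − -6)² = 10
  (0 − 5)² + (0 − -6)² = 61
  (0 − 5)² + (3 − -6)² = 106
Minimum is attained by (2, -5), so q lies in its Voronoi cell.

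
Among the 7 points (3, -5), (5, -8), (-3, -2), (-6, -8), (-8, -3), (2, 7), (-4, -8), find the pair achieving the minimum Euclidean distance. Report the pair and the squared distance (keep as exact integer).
Pair = ((-6, -8), (-4, -8)); squared distance = 4

Compute all C(7, 2) = 21 pairwise squared distances (x_i − x_j)² + (y_i − y_j)². The minimum is 4, attained by the pair ((-6, -8), (-4, -8)).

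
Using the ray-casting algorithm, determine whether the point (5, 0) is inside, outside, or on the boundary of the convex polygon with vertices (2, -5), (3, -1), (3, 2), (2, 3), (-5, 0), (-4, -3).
The point (5, 0) lies strictly outside the polygon

Cast a horizontal ray to the right from the query point and count how many polygon edges it crosses (each edge strictly once or zero times, handled with the usual half-open convention). 
Parity of crossings → even ⇒ outside.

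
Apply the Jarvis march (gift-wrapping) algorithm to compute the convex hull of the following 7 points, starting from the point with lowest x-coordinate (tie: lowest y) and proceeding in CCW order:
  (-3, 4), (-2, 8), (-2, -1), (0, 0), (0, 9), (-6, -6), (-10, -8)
Hull (CCW) = [(-10, -8), (-6, -6), (0, 0), (0, 9), (-2, 8)]

Jarvis march: at each step, from the current hull vertex p, select the next vertex q as the point such that every other point lies strictly to the left of (or on) the directed line p → q. (Equivalently: for every other point r, the cross product (q − p) × (r − p) ≥ 0.)
Starting point (lowest x, tie lowest y): (-10, -8). Wrap until returning to start. Resulting hull: (-10, -8), (-6, -6), (0, 0), (0, 9), (-2, 8).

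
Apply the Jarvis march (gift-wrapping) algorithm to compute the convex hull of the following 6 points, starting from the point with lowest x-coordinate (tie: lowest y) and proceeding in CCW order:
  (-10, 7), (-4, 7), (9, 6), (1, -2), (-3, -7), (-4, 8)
Hull (CCW) = [(-10, 7), (-3, -7), (9, 6), (-4, 8)]

Jarvis march: at each step, from the current hull vertex p, select the next vertex q as the point such that every other point lies strictly to the left of (or on) the directed line p → q. (Equivalently: for every other point r, the cross product (q − p) × (r − p) ≥ 0.)
Starting point (lowest x, tie lowest y): (-10, 7). Wrap until returning to start. Resulting hull: (-10, 7), (-3, -7), (9, 6), (-4, 8).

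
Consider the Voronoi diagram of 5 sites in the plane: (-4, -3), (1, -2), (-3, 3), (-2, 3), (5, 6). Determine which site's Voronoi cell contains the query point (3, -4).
Nearest site = (1, -2)

The Voronoi cell of site s contains exactly those query points closer to s than to any other site. Compute squared distances from q = (3, -4) to each site:
  (1 − 3)² + (-2 − -4)² = 8
  (-4 − 3)² + (-3 − -4)² = 50
  (-2 − 3)² + (3 − -4)² = 74
  (-3 − 3)² + (3 − -4)² = 85
  (5 − 3)² + (6 − -4)² = 104
Minimum is attained by (1, -2), so q lies in its Voronoi cell.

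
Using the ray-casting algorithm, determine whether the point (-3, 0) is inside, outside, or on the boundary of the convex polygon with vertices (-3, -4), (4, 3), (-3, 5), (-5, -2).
The point (-3, 0) lies strictly inside the polygon

Cast a horizontal ray to the right from the query point and count how many polygon edges it crosses (each edge strictly once or zero times, handled with the usual half-open convention). 
Parity of crossings → odd ⇒ inside.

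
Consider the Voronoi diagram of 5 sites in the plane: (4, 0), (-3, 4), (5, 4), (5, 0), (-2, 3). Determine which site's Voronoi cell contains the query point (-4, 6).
Nearest site = (-3, 4)

The Voronoi cell of site s contains exactly those query points closer to s than to any other site. Compute squared distances from q = (-4, 6) to each site:
  (-3 − -4)² + (4 − 6)² = 5
  (-2 − -4)² + (3 − 6)² = 13
  (5 − -4)² + (4 − 6)² = 85
  (4 − -4)² + (0 − 6)² = 100
  (5 − -4)² + (0 − 6)² = 117
Minimum is attained by (-3, 4), so q lies in its Voronoi cell.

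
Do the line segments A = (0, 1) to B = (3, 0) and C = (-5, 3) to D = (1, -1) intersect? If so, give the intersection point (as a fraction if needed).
No (intersection of containing lines falls outside at least one segment)

Parametrize and solve: t = -4/3, s = 1/6. At least one of these is outside [0, 1], so the segments do not intersect.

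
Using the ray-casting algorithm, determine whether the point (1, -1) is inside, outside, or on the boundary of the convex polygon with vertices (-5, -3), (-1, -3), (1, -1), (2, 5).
The point (1, -1) lies on the polygon boundary

Boundary check: the query satisfies the collinearity and bounding-box conditions for some polygon edge, so it lies exactly on the boundary.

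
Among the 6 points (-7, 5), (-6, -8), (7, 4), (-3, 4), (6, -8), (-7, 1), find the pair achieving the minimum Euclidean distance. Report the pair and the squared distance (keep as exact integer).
Pair = ((-7, 5), (-7, 1)); squared distance = 16

Compute all C(6, 2) = 15 pairwise squared distances (x_i − x_j)² + (y_i − y_j)². The minimum is 16, attained by the pair ((-7, 5), (-7, 1)).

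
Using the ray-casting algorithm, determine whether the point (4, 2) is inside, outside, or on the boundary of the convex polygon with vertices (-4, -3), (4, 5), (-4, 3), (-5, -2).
The point (4, 2) lies strictly outside the polygon

Cast a horizontal ray to the right from the query point and count how many polygon edges it crosses (each edge strictly once or zero times, handled with the usual half-open convention). 
Parity of crossings → even ⇒ outside.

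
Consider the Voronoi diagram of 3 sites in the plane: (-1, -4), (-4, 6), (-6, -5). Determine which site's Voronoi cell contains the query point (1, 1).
Nearest site = (-1, -4)

The Voronoi cell of site s contains exactly those query points closer to s than to any other site. Compute squared distances from q = (1, 1) to each site:
  (-1 − 1)² + (-4 − 1)² = 29
  (-4 − 1)² + (6 − 1)² = 50
  (-6 − 1)² + (-5 − 1)² = 85
Minimum is attained by (-1, -4), so q lies in its Voronoi cell.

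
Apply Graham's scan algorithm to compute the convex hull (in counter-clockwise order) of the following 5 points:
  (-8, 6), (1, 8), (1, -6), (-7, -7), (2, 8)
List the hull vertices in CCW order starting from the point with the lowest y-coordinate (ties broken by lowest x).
Hull (CCW) = [(-7, -7), (1, -6), (2, 8), (1, 8), (-8, 6)]

Graham scan procedure:
  1. Find the pivot p₀ = point with lowest y (tie → lowest x): (-7, -7).
  2. Sort the remaining points by polar angle around p₀.
  3. Walk through sorted points, maintaining a stack; pop the top while the last three entries make a non-left turn (cross product ≤ 0).
  4. Final stack is the convex hull in CCW order: (-7, -7), (1, -6), (2, 8), (1, 8), (-8, 6).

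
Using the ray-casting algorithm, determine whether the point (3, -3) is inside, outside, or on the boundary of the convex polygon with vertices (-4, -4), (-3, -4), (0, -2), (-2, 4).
The point (3, -3) lies strictly outside the polygon

Cast a horizontal ray to the right from the query point and count how many polygon edges it crosses (each edge strictly once or zero times, handled with the usual half-open convention). 
Parity of crossings → even ⇒ outside.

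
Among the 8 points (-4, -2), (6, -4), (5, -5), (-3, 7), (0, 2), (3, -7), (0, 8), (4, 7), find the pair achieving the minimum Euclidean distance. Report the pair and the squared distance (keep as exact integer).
Pair = ((6, -4), (5, -5)); squared distance = 2

Compute all C(8, 2) = 28 pairwise squared distances (x_i − x_j)² + (y_i − y_j)². The minimum is 2, attained by the pair ((6, -4), (5, -5)).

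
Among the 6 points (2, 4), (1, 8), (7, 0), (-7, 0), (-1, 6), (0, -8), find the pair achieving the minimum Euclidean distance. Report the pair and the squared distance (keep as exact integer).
Pair = ((1, 8), (-1, 6)); squared distance = 8

Compute all C(6, 2) = 15 pairwise squared distances (x_i − x_j)² + (y_i − y_j)². The minimum is 8, attained by the pair ((1, 8), (-1, 6)).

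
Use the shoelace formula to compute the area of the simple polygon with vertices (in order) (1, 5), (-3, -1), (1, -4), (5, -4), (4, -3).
Area = 67/2

Shoelace formula: Area = (1/2) |Σ_i (x_i · y_{i+1} − x_{i+1} · y_i)| (indices mod n). Compute each cross term:
  (1)(-1) − (-3)(5) = 14
  (-3)(-4) − (1)(-1) = 13
  (1)(-4) − (5)(-4) = 16
  (5)(-3) − (4)(-4) = 1
  (4)(5) − (1)(-3) = 23
Sum = 67, so (signed) Area = 67/2 = 67/2, |Area| = 67/2.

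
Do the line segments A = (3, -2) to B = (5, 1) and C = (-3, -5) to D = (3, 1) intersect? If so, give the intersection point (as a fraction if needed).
No (intersection of containing lines falls outside at least one segment)

Parametrize and solve: t = 3, s = 2. At least one of these is outside [0, 1], so the segments do not intersect.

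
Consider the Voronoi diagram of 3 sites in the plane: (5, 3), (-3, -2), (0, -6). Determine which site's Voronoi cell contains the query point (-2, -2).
Nearest site = (-3, -2)

The Voronoi cell of site s contains exactly those query points closer to s than to any other site. Compute squared distances from q = (-2, -2) to each site:
  (-3 − -2)² + (-2 − -2)² = 1
  (0 − -2)² + (-6 − -2)² = 20
  (5 − -2)² + (3 − -2)² = 74
Minimum is attained by (-3, -2), so q lies in its Voronoi cell.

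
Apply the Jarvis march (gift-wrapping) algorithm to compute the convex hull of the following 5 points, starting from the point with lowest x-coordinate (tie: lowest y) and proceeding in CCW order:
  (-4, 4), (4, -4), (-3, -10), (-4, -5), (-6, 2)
Hull (CCW) = [(-6, 2), (-3, -10), (4, -4), (-4, 4)]

Jarvis march: at each step, from the current hull vertex p, select the next vertex q as the point such that every other point lies strictly to the left of (or on) the directed line p → q. (Equivalently: for every other point r, the cross product (q − p) × (r − p) ≥ 0.)
Starting point (lowest x, tie lowest y): (-6, 2). Wrap until returning to start. Resulting hull: (-6, 2), (-3, -10), (4, -4), (-4, 4).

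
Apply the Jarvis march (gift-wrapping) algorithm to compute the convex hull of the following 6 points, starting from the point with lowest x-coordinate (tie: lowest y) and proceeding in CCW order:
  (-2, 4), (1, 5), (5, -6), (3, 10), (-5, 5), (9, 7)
Hull (CCW) = [(-5, 5), (5, -6), (9, 7), (3, 10)]

Jarvis march: at each step, from the current hull vertex p, select the next vertex q as the point such that every other point lies strictly to the left of (or on) the directed line p → q. (Equivalently: for every other point r, the cross product (q − p) × (r − p) ≥ 0.)
Starting point (lowest x, tie lowest y): (-5, 5). Wrap until returning to start. Resulting hull: (-5, 5), (5, -6), (9, 7), (3, 10).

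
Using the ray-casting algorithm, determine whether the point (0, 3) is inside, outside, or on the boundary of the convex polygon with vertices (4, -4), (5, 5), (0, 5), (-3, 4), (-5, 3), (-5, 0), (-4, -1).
The point (0, 3) lies strictly inside the polygon

Cast a horizontal ray to the right from the query point and count how many polygon edges it crosses (each edge strictly once or zero times, handled with the usual half-open convention). 
Parity of crossings → odd ⇒ inside.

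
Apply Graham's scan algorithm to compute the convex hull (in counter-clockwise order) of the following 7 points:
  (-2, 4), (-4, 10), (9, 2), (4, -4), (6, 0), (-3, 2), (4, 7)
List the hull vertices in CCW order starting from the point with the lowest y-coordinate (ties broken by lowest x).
Hull (CCW) = [(4, -4), (9, 2), (4, 7), (-4, 10), (-3, 2)]

Graham scan procedure:
  1. Find the pivot p₀ = point with lowest y (tie → lowest x): (4, -4).
  2. Sort the remaining points by polar angle around p₀.
  3. Walk through sorted points, maintaining a stack; pop the top while the last three entries make a non-left turn (cross product ≤ 0).
  4. Final stack is the convex hull in CCW order: (4, -4), (9, 2), (4, 7), (-4, 10), (-3, 2).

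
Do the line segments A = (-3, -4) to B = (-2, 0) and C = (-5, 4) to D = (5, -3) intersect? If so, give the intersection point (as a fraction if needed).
No (intersection of containing lines falls outside at least one segment)

Parametrize and solve: t = 66/47, s = 16/47. At least one of these is outside [0, 1], so the segments do not intersect.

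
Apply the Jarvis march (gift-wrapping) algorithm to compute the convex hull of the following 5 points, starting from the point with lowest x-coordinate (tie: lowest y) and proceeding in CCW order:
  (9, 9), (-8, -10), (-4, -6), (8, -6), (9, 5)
Hull (CCW) = [(-8, -10), (8, -6), (9, 5), (9, 9)]

Jarvis march: at each step, from the current hull vertex p, select the next vertex q as the point such that every other point lies strictly to the left of (or on) the directed line p → q. (Equivalently: for every other point r, the cross product (q − p) × (r − p) ≥ 0.)
Starting point (lowest x, tie lowest y): (-8, -10). Wrap until returning to start. Resulting hull: (-8, -10), (8, -6), (9, 5), (9, 9).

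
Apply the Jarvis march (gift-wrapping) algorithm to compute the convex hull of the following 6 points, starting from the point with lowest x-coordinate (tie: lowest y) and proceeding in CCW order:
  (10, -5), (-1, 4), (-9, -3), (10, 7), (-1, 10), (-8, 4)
Hull (CCW) = [(-9, -3), (10, -5), (10, 7), (-1, 10), (-8, 4)]

Jarvis march: at each step, from the current hull vertex p, select the next vertex q as the point such that every other point lies strictly to the left of (or on) the directed line p → q. (Equivalently: for every other point r, the cross product (q − p) × (r − p) ≥ 0.)
Starting point (lowest x, tie lowest y): (-9, -3). Wrap until returning to start. Resulting hull: (-9, -3), (10, -5), (10, 7), (-1, 10), (-8, 4).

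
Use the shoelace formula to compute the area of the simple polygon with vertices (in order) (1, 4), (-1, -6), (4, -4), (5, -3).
Area = 57/2

Shoelace formula: Area = (1/2) |Σ_i (x_i · y_{i+1} − x_{i+1} · y_i)| (indices mod n). Compute each cross term:
  (1)(-6) − (-1)(4) = -2
  (-1)(-4) − (4)(-6) = 28
  (4)(-3) − (5)(-4) = 8
  (5)(4) − (1)(-3) = 23
Sum = 57, so (signed) Area = 57/2 = 57/2, |Area| = 57/2.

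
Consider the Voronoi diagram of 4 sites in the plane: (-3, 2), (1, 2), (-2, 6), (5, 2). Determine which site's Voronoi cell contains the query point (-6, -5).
Nearest site = (-3, 2)

The Voronoi cell of site s contains exactly those query points closer to s than to any other site. Compute squared distances from q = (-6, -5) to each site:
  (-3 − -6)² + (2 − -5)² = 58
  (1 − -6)² + (2 − -5)² = 98
  (-2 − -6)² + (6 − -5)² = 137
  (5 − -6)² + (2 − -5)² = 170
Minimum is attained by (-3, 2), so q lies in its Voronoi cell.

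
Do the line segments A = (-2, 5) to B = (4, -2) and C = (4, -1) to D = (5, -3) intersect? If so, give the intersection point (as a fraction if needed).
No (intersection of containing lines falls outside at least one segment)

Parametrize and solve: t = 6/5, s = 6/5. At least one of these is outside [0, 1], so the segments do not intersect.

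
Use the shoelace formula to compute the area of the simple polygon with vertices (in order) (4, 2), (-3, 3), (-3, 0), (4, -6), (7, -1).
Area = 101/2

Shoelace formula: Area = (1/2) |Σ_i (x_i · y_{i+1} − x_{i+1} · y_i)| (indices mod n). Compute each cross term:
  (4)(3) − (-3)(2) = 18
  (-3)(0) − (-3)(3) = 9
  (-3)(-6) − (4)(0) = 18
  (4)(-1) − (7)(-6) = 38
  (7)(2) − (4)(-1) = 18
Sum = 101, so (signed) Area = 101/2 = 101/2, |Area| = 101/2.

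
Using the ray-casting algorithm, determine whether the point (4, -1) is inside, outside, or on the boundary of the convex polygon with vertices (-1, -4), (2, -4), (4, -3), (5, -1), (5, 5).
The point (4, -1) lies strictly inside the polygon

Cast a horizontal ray to the right from the query point and count how many polygon edges it crosses (each edge strictly once or zero times, handled with the usual half-open convention). 
Parity of crossings → odd ⇒ inside.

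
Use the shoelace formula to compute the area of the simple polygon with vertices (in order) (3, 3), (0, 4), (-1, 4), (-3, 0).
Area = 19/2

Shoelace formula: Area = (1/2) |Σ_i (x_i · y_{i+1} − x_{i+1} · y_i)| (indices mod n). Compute each cross term:
  (3)(4) − (0)(3) = 12
  (0)(4) − (-1)(4) = 4
  (-1)(0) − (-3)(4) = 12
  (-3)(3) − (3)(0) = -9
Sum = 19, so (signed) Area = 19/2 = 19/2, |Area| = 19/2.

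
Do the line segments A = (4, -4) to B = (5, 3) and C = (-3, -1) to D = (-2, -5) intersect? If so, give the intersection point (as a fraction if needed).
No (intersection of containing lines falls outside at least one segment)

Parametrize and solve: t = -25/11, s = 52/11. At least one of these is outside [0, 1], so the segments do not intersect.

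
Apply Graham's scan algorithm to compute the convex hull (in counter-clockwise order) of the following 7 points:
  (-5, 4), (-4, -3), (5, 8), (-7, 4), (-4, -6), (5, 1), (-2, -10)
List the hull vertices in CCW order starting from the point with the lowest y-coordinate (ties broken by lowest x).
Hull (CCW) = [(-2, -10), (5, 1), (5, 8), (-7, 4), (-4, -6)]

Graham scan procedure:
  1. Find the pivot p₀ = point with lowest y (tie → lowest x): (-2, -10).
  2. Sort the remaining points by polar angle around p₀.
  3. Walk through sorted points, maintaining a stack; pop the top while the last three entries make a non-left turn (cross product ≤ 0).
  4. Final stack is the convex hull in CCW order: (-2, -10), (5, 1), (5, 8), (-7, 4), (-4, -6).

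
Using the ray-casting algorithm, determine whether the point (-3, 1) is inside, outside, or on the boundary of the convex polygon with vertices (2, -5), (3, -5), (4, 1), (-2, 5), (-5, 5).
The point (-3, 1) lies strictly outside the polygon

Cast a horizontal ray to the right from the query point and count how many polygon edges it crosses (each edge strictly once or zero times, handled with the usual half-open convention). 
Parity of crossings → even ⇒ outside.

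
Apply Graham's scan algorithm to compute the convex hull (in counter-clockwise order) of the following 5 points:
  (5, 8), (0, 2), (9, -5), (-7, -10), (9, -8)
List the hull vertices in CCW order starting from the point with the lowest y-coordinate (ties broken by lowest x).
Hull (CCW) = [(-7, -10), (9, -8), (9, -5), (5, 8), (0, 2)]

Graham scan procedure:
  1. Find the pivot p₀ = point with lowest y (tie → lowest x): (-7, -10).
  2. Sort the remaining points by polar angle around p₀.
  3. Walk through sorted points, maintaining a stack; pop the top while the last three entries make a non-left turn (cross product ≤ 0).
  4. Final stack is the convex hull in CCW order: (-7, -10), (9, -8), (9, -5), (5, 8), (0, 2).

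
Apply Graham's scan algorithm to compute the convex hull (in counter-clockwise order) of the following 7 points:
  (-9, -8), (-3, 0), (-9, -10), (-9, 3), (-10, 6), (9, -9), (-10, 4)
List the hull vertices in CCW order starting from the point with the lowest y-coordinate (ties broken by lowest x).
Hull (CCW) = [(-9, -10), (9, -9), (-10, 6), (-10, 4)]

Graham scan procedure:
  1. Find the pivot p₀ = point with lowest y (tie → lowest x): (-9, -10).
  2. Sort the remaining points by polar angle around p₀.
  3. Walk through sorted points, maintaining a stack; pop the top while the last three entries make a non-left turn (cross product ≤ 0).
  4. Final stack is the convex hull in CCW order: (-9, -10), (9, -9), (-10, 6), (-10, 4).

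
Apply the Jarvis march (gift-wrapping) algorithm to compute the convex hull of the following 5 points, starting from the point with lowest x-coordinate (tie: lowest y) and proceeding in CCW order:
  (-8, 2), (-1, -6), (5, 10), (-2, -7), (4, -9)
Hull (CCW) = [(-8, 2), (-2, -7), (4, -9), (5, 10)]

Jarvis march: at each step, from the current hull vertex p, select the next vertex q as the point such that every other point lies strictly to the left of (or on) the directed line p → q. (Equivalently: for every other point r, the cross product (q − p) × (r − p) ≥ 0.)
Starting point (lowest x, tie lowest y): (-8, 2). Wrap until returning to start. Resulting hull: (-8, 2), (-2, -7), (4, -9), (5, 10).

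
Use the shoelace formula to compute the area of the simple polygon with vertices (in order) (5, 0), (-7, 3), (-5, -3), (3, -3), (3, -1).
Area = 43

Shoelace formula: Area = (1/2) |Σ_i (x_i · y_{i+1} − x_{i+1} · y_i)| (indices mod n). Compute each cross term:
  (5)(3) − (-7)(0) = 15
  (-7)(-3) − (-5)(3) = 36
  (-5)(-3) − (3)(-3) = 24
  (3)(-1) − (3)(-3) = 6
  (3)(0) − (5)(-1) = 5
Sum = 86, so (signed) Area = 86/2 = 43, |Area| = 43.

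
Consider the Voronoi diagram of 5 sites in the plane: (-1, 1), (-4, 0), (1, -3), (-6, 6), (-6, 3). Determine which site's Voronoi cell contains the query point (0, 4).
Nearest site = (-1, 1)

The Voronoi cell of site s contains exactly those query points closer to s than to any other site. Compute squared distances from q = (0, 4) to each site:
  (-1 − 0)² + (1 − 4)² = 10
  (-4 − 0)² + (0 − 4)² = 32
  (-6 − 0)² + (3 − 4)² = 37
  (-6 − 0)² + (6 − 4)² = 40
  (1 − 0)² + (-3 − 4)² = 50
Minimum is attained by (-1, 1), so q lies in its Voronoi cell.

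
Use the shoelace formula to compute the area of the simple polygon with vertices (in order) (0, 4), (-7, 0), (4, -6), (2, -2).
Area = 41

Shoelace formula: Area = (1/2) |Σ_i (x_i · y_{i+1} − x_{i+1} · y_i)| (indices mod n). Compute each cross term:
  (0)(0) − (-7)(4) = 28
  (-7)(-6) − (4)(0) = 42
  (4)(-2) − (2)(-6) = 4
  (2)(4) − (0)(-2) = 8
Sum = 82, so (signed) Area = 82/2 = 41, |Area| = 41.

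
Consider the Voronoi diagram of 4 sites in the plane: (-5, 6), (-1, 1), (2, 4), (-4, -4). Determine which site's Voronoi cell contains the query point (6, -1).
Nearest site = (2, 4)

The Voronoi cell of site s contains exactly those query points closer to s than to any other site. Compute squared distances from q = (6, -1) to each site:
  (2 − 6)² + (4 − -1)² = 41
  (-1 − 6)² + (1 − -1)² = 53
  (-4 − 6)² + (-4 − -1)² = 109
  (-5 − 6)² + (6 − -1)² = 170
Minimum is attained by (2, 4), so q lies in its Voronoi cell.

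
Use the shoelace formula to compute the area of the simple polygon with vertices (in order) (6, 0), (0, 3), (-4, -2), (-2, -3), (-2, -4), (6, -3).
Area = 44

Shoelace formula: Area = (1/2) |Σ_i (x_i · y_{i+1} − x_{i+1} · y_i)| (indices mod n). Compute each cross term:
  (6)(3) − (0)(0) = 18
  (0)(-2) − (-4)(3) = 12
  (-4)(-3) − (-2)(-2) = 8
  (-2)(-4) − (-2)(-3) = 2
  (-2)(-3) − (6)(-4) = 30
  (6)(0) − (6)(-3) = 18
Sum = 88, so (signed) Area = 88/2 = 44, |Area| = 44.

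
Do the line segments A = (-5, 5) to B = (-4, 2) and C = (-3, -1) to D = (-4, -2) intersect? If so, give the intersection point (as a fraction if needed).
No (intersection of containing lines falls outside at least one segment)

Parametrize and solve: t = 2, s = 0. At least one of these is outside [0, 1], so the segments do not intersect.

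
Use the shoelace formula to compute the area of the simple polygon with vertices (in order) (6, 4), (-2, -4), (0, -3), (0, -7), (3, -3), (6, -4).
Area = 65/2

Shoelace formula: Area = (1/2) |Σ_i (x_i · y_{i+1} − x_{i+1} · y_i)| (indices mod n). Compute each cross term:
  (6)(-4) − (-2)(4) = -16
  (-2)(-3) − (0)(-4) = 6
  (0)(-7) − (0)(-3) = 0
  (0)(-3) − (3)(-7) = 21
  (3)(-4) − (6)(-3) = 6
  (6)(4) − (6)(-4) = 48
Sum = 65, so (signed) Area = 65/2 = 65/2, |Area| = 65/2.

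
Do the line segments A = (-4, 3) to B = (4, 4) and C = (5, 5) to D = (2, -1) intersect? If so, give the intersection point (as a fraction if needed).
No (intersection of containing lines falls outside at least one segment)

Parametrize and solve: t = 16/15, s = 7/45. At least one of these is outside [0, 1], so the segments do not intersect.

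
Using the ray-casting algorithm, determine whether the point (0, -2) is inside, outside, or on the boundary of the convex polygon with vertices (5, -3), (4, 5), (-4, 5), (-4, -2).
The point (0, -2) lies strictly inside the polygon

Cast a horizontal ray to the right from the query point and count how many polygon edges it crosses (each edge strictly once or zero times, handled with the usual half-open convention). 
Parity of crossings → odd ⇒ inside.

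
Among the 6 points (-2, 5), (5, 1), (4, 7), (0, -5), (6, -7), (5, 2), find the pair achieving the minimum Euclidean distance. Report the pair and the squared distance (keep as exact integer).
Pair = ((5, 1), (5, 2)); squared distance = 1

Compute all C(6, 2) = 15 pairwise squared distances (x_i − x_j)² + (y_i − y_j)². The minimum is 1, attained by the pair ((5, 1), (5, 2)).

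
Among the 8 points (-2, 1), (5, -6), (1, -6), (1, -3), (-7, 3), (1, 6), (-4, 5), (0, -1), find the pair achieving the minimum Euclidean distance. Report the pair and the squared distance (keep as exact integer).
Pair = ((1, -3), (0, -1)); squared distance = 5

Compute all C(8, 2) = 28 pairwise squared distances (x_i − x_j)² + (y_i − y_j)². The minimum is 5, attained by the pair ((1, -3), (0, -1)).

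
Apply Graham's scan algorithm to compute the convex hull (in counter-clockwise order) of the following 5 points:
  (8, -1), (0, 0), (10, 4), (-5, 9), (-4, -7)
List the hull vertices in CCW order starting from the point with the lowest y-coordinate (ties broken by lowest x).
Hull (CCW) = [(-4, -7), (8, -1), (10, 4), (-5, 9)]

Graham scan procedure:
  1. Find the pivot p₀ = point with lowest y (tie → lowest x): (-4, -7).
  2. Sort the remaining points by polar angle around p₀.
  3. Walk through sorted points, maintaining a stack; pop the top while the last three entries make a non-left turn (cross product ≤ 0).
  4. Final stack is the convex hull in CCW order: (-4, -7), (8, -1), (10, 4), (-5, 9).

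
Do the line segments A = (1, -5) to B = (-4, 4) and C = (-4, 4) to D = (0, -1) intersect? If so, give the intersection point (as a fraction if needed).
Yes; intersection at (-4, 4) (t = 1 on AB, s = 0 on CD)

Parametrize AB as A + t(B − A) = (1 + -5 t, -5 + 9 t) and CD as C + s(D − C) = (-4 + 4 s, 4 + -5 s). Solve the linear system for (t, s). Determinant = 11 ≠ 0, so a unique intersection of the containing lines exists. Solution: t = 1, s = 0 — both in [0, 1], so the segments cross. Intersection point: (-4, 4).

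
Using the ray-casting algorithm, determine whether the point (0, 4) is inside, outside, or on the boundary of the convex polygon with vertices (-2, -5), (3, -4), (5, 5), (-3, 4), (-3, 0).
The point (0, 4) lies strictly inside the polygon

Cast a horizontal ray to the right from the query point and count how many polygon edges it crosses (each edge strictly once or zero times, handled with the usual half-open convention). 
Parity of crossings → odd ⇒ inside.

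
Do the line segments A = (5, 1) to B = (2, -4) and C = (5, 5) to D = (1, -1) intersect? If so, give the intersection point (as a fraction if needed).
No (intersection of containing lines falls outside at least one segment)

Parametrize and solve: t = -8, s = -6. At least one of these is outside [0, 1], so the segments do not intersect.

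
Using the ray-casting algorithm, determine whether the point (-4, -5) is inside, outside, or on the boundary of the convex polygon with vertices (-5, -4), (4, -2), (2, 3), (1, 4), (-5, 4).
The point (-4, -5) lies strictly outside the polygon

Cast a horizontal ray to the right from the query point and count how many polygon edges it crosses (each edge strictly once or zero times, handled with the usual half-open convention). 
Parity of crossings → even ⇒ outside.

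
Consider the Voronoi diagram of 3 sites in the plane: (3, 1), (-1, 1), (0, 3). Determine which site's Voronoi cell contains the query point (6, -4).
Nearest site = (3, 1)

The Voronoi cell of site s contains exactly those query points closer to s than to any other site. Compute squared distances from q = (6, -4) to each site:
  (3 − 6)² + (1 − -4)² = 34
  (-1 − 6)² + (1 − -4)² = 74
  (0 − 6)² + (3 − -4)² = 85
Minimum is attained by (3, 1), so q lies in its Voronoi cell.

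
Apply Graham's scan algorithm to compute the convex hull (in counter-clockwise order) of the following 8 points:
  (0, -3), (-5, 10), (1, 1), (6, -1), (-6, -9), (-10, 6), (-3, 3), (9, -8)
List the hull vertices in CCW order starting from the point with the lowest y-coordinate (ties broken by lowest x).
Hull (CCW) = [(-6, -9), (9, -8), (6, -1), (-5, 10), (-10, 6)]

Graham scan procedure:
  1. Find the pivot p₀ = point with lowest y (tie → lowest x): (-6, -9).
  2. Sort the remaining points by polar angle around p₀.
  3. Walk through sorted points, maintaining a stack; pop the top while the last three entries make a non-left turn (cross product ≤ 0).
  4. Final stack is the convex hull in CCW order: (-6, -9), (9, -8), (6, -1), (-5, 10), (-10, 6).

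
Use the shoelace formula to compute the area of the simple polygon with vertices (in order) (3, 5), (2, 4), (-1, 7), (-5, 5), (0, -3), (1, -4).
Area = 85/2

Shoelace formula: Area = (1/2) |Σ_i (x_i · y_{i+1} − x_{i+1} · y_i)| (indices mod n). Compute each cross term:
  (3)(4) − (2)(5) = 2
  (2)(7) − (-1)(4) = 18
  (-1)(5) − (-5)(7) = 30
  (-5)(-3) − (0)(5) = 15
  (0)(-4) − (1)(-3) = 3
  (1)(5) − (3)(-4) = 17
Sum = 85, so (signed) Area = 85/2 = 85/2, |Area| = 85/2.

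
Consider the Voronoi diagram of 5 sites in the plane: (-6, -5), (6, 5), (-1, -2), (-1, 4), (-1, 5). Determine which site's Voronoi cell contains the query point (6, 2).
Nearest site = (6, 5)

The Voronoi cell of site s contains exactly those query points closer to s than to any other site. Compute squared distances from q = (6, 2) to each site:
  (6 − 6)² + (5 − 2)² = 9
  (-1 − 6)² + (4 − 2)² = 53
  (-1 − 6)² + (5 − 2)² = 58
  (-1 − 6)² + (-2 − 2)² = 65
  (-6 − 6)² + (-5 − 2)² = 193
Minimum is attained by (6, 5), so q lies in its Voronoi cell.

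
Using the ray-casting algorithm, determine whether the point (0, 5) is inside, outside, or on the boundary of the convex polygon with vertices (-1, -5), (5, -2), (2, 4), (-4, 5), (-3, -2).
The point (0, 5) lies strictly outside the polygon

Cast a horizontal ray to the right from the query point and count how many polygon edges it crosses (each edge strictly once or zero times, handled with the usual half-open convention). 
Parity of crossings → even ⇒ outside.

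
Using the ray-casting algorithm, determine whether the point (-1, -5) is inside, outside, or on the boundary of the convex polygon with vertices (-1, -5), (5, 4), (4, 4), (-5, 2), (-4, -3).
The point (-1, -5) lies on the polygon boundary

Boundary check: the query satisfies the collinearity and bounding-box conditions for some polygon edge, so it lies exactly on the boundary.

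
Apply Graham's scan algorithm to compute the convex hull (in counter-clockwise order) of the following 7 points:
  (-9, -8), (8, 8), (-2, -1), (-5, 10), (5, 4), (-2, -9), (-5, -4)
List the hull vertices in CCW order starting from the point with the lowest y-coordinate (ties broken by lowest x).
Hull (CCW) = [(-2, -9), (8, 8), (-5, 10), (-9, -8)]

Graham scan procedure:
  1. Find the pivot p₀ = point with lowest y (tie → lowest x): (-2, -9).
  2. Sort the remaining points by polar angle around p₀.
  3. Walk through sorted points, maintaining a stack; pop the top while the last three entries make a non-left turn (cross product ≤ 0).
  4. Final stack is the convex hull in CCW order: (-2, -9), (8, 8), (-5, 10), (-9, -8).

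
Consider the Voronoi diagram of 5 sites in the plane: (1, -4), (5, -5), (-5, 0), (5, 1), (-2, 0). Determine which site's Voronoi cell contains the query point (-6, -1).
Nearest site = (-5, 0)

The Voronoi cell of site s contains exactly those query points closer to s than to any other site. Compute squared distances from q = (-6, -1) to each site:
  (-5 − -6)² + (0 − -1)² = 2
  (-2 − -6)² + (0 − -1)² = 17
  (1 − -6)² + (-4 − -1)² = 58
  (5 − -6)² + (1 − -1)² = 125
  (5 − -6)² + (-5 − -1)² = 137
Minimum is attained by (-5, 0), so q lies in its Voronoi cell.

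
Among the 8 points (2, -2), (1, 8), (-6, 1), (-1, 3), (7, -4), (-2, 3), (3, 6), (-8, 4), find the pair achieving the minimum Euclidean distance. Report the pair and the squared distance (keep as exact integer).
Pair = ((-1, 3), (-2, 3)); squared distance = 1

Compute all C(8, 2) = 28 pairwise squared distances (x_i − x_j)² + (y_i − y_j)². The minimum is 1, attained by the pair ((-1, 3), (-2, 3)).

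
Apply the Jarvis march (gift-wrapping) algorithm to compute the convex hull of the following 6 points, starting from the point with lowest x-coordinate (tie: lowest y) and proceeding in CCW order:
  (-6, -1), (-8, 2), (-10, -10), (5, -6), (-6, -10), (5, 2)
Hull (CCW) = [(-10, -10), (-6, -10), (5, -6), (5, 2), (-8, 2)]

Jarvis march: at each step, from the current hull vertex p, select the next vertex q as the point such that every other point lies strictly to the left of (or on) the directed line p → q. (Equivalently: for every other point r, the cross product (q − p) × (r − p) ≥ 0.)
Starting point (lowest x, tie lowest y): (-10, -10). Wrap until returning to start. Resulting hull: (-10, -10), (-6, -10), (5, -6), (5, 2), (-8, 2).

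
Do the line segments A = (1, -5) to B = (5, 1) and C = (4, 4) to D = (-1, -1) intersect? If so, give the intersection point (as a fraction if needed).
No (intersection of containing lines falls outside at least one segment)

Parametrize and solve: t = 3, s = -9/5. At least one of these is outside [0, 1], so the segments do not intersect.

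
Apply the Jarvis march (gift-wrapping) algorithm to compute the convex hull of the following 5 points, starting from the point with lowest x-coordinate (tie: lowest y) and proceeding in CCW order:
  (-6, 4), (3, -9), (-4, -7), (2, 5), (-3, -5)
Hull (CCW) = [(-6, 4), (-4, -7), (3, -9), (2, 5)]

Jarvis march: at each step, from the current hull vertex p, select the next vertex q as the point such that every other point lies strictly to the left of (or on) the directed line p → q. (Equivalently: for every other point r, the cross product (q − p) × (r − p) ≥ 0.)
Starting point (lowest x, tie lowest y): (-6, 4). Wrap until returning to start. Resulting hull: (-6, 4), (-4, -7), (3, -9), (2, 5).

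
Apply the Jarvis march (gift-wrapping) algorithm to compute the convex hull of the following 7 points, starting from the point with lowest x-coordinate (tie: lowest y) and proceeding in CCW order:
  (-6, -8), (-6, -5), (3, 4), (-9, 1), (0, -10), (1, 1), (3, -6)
Hull (CCW) = [(-9, 1), (-6, -8), (0, -10), (3, -6), (3, 4)]

Jarvis march: at each step, from the current hull vertex p, select the next vertex q as the point such that every other point lies strictly to the left of (or on) the directed line p → q. (Equivalently: for every other point r, the cross product (q − p) × (r − p) ≥ 0.)
Starting point (lowest x, tie lowest y): (-9, 1). Wrap until returning to start. Resulting hull: (-9, 1), (-6, -8), (0, -10), (3, -6), (3, 4).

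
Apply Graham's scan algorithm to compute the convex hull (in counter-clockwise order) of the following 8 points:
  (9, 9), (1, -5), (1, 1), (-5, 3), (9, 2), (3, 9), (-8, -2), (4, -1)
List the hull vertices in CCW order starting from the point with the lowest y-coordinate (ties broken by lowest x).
Hull (CCW) = [(1, -5), (9, 2), (9, 9), (3, 9), (-5, 3), (-8, -2)]

Graham scan procedure:
  1. Find the pivot p₀ = point with lowest y (tie → lowest x): (1, -5).
  2. Sort the remaining points by polar angle around p₀.
  3. Walk through sorted points, maintaining a stack; pop the top while the last three entries make a non-left turn (cross product ≤ 0).
  4. Final stack is the convex hull in CCW order: (1, -5), (9, 2), (9, 9), (3, 9), (-5, 3), (-8, -2).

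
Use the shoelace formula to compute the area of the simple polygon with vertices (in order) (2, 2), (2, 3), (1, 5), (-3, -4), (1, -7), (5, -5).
Area = 95/2

Shoelace formula: Area = (1/2) |Σ_i (x_i · y_{i+1} − x_{i+1} · y_i)| (indices mod n). Compute each cross term:
  (2)(3) − (2)(2) = 2
  (2)(5) − (1)(3) = 7
  (1)(-4) − (-3)(5) = 11
  (-3)(-7) − (1)(-4) = 25
  (1)(-5) − (5)(-7) = 30
  (5)(2) − (2)(-5) = 20
Sum = 95, so (signed) Area = 95/2 = 95/2, |Area| = 95/2.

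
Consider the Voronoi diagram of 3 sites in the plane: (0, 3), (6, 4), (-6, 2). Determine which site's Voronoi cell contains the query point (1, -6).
Nearest site = (0, 3)

The Voronoi cell of site s contains exactly those query points closer to s than to any other site. Compute squared distances from q = (1, -6) to each site:
  (0 − 1)² + (3 − -6)² = 82
  (-6 − 1)² + (2 − -6)² = 113
  (6 − 1)² + (4 − -6)² = 125
Minimum is attained by (0, 3), so q lies in its Voronoi cell.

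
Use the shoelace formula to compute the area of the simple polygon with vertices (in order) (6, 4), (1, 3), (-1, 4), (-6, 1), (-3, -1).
Area = 47/2

Shoelace formula: Area = (1/2) |Σ_i (x_i · y_{i+1} − x_{i+1} · y_i)| (indices mod n). Compute each cross term:
  (6)(3) − (1)(4) = 14
  (1)(4) − (-1)(3) = 7
  (-1)(1) − (-6)(4) = 23
  (-6)(-1) − (-3)(1) = 9
  (-3)(4) − (6)(-1) = -6
Sum = 47, so (signed) Area = 47/2 = 47/2, |Area| = 47/2.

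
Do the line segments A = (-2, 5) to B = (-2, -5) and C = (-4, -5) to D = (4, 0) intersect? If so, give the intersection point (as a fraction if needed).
Yes; intersection at (-2, -15/4) (t = 7/8 on AB, s = 1/4 on CD)

Parametrize AB as A + t(B − A) = (-2 + 0 t, 5 + -10 t) and CD as C + s(D − C) = (-4 + 8 s, -5 + 5 s). Solve the linear system for (t, s). Determinant = -80 ≠ 0, so a unique intersection of the containing lines exists. Solution: t = 7/8, s = 1/4 — both in [0, 1], so the segments cross. Intersection point: (-2, -15/4).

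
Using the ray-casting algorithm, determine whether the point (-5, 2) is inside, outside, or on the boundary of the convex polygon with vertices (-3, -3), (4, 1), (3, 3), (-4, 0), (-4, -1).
The point (-5, 2) lies strictly outside the polygon

Cast a horizontal ray to the right from the query point and count how many polygon edges it crosses (each edge strictly once or zero times, handled with the usual half-open convention). 
Parity of crossings → even ⇒ outside.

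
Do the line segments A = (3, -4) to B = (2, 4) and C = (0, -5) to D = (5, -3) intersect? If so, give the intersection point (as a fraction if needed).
Yes; intersection at (125/42, -80/21) (t = 1/42 on AB, s = 25/42 on CD)

Parametrize AB as A + t(B − A) = (3 + -1 t, -4 + 8 t) and CD as C + s(D − C) = (0 + 5 s, -5 + 2 s). Solve the linear system for (t, s). Determinant = 42 ≠ 0, so a unique intersection of the containing lines exists. Solution: t = 1/42, s = 25/42 — both in [0, 1], so the segments cross. Intersection point: (125/42, -80/21).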